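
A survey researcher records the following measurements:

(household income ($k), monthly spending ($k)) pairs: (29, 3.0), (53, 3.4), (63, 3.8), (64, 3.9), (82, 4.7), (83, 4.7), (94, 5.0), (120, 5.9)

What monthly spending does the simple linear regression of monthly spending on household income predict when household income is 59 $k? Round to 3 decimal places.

3.808

n = 8, Σx = 588, Σy = 34.4, Σxy = 2709.7, Σx² = 48564
Sxx = Σx² − (Σx)²/n = 48564 − 43218 = 5346
Sxy = Σxy − (Σx)(Σy)/n = 2709.7 − 2528.4 = 181.3
b = Sxy/Sxx = 181.3/5346 = 0.033913
a = ȳ − b·x̄ = 4.3 − 0.033913·73.5 = 1.807379
ŷ(59) = a + b·59 = 1.807379 + 0.033913·59 = 3.808259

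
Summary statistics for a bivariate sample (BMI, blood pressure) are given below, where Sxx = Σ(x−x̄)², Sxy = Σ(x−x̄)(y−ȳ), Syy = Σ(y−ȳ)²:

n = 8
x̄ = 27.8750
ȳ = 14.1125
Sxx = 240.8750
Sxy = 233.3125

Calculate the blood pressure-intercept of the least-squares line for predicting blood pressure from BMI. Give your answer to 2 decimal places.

b = Sxy/Sxx = 233.3125/240.875 = 0.968604
a = ȳ − b·x̄ = 14.1125 − 0.968604·27.875 = -12.887338

-12.89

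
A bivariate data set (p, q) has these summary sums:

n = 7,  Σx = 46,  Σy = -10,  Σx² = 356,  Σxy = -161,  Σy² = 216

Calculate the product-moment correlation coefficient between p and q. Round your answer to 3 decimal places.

-0.915

Sxx = Σx² − (Σx)²/n = 356 − 302.285714 = 53.714286
Sxy = Σxy − (Σx)(Σy)/n = -161 − (-65.714286) = -95.285714
Syy = Σy² − (Σy)²/n = 216 − 14.285714 = 201.714286
r = Sxy/√(Sxx·Syy) = -95.285714/√(10834.938776) = -95.285714/104.091012 = -0.915408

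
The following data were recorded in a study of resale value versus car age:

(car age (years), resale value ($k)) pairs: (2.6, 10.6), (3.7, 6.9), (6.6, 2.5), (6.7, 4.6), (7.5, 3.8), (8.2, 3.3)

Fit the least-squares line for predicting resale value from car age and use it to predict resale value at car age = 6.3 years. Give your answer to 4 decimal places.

4.7685

n = 6, Σx = 35.3, Σy = 31.7, Σxy = 155.97, Σx² = 232.39
Sxx = Σx² − (Σx)²/n = 232.39 − 207.681667 = 24.708333
Sxy = Σxy − (Σx)(Σy)/n = 155.97 − 186.501667 = -30.531667
b = Sxy/Sxx = -30.531667/24.708333 = -1.235683
a = ȳ − b·x̄ = 5.283333 − (-1.235683)·5.883333 = 12.553268
ŷ(6.3) = a + b·6.3 = 12.553268 + (-1.235683)·6.3 = 4.768465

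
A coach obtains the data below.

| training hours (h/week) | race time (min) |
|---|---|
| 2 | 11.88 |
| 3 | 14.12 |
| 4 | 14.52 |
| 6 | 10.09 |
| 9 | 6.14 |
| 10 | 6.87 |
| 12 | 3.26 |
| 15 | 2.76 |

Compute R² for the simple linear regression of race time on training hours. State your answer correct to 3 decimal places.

0.894

n = 8, Σx = 61, Σy = 69.64, Σxy = 389.22, Σx² = 615, Σy² = 756.289
Sxx = Σx² − (Σx)²/n = 615 − 465.125 = 149.875
Sxy = Σxy − (Σx)(Σy)/n = 389.22 − 531.005 = -141.785
Syy = Σy² − (Σy)²/n = 756.289 − 606.2162 = 150.0728
R² = Sxy²/(Sxx·Syy) = (-141.785)²/(149.875·150.0728) = 0.893777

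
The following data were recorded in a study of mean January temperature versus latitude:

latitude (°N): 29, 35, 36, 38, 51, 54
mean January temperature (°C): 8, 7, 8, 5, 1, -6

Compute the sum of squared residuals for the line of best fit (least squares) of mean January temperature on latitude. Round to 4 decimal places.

21.5493

n = 6, Σx = 243, Σy = 23, Σxy = 682, Σx² = 10323, Σy² = 239
Sxx = Σx² − (Σx)²/n = 10323 − 9841.5 = 481.5
Sxy = Σxy − (Σx)(Σy)/n = 682 − 931.5 = -249.5
Syy = Σy² − (Σy)²/n = 239 − 88.166667 = 150.833333
b = Sxy/Sxx = -249.5/481.5 = -0.518172
SSE = Syy − b·Sxy = 150.833333 − (-0.518172)·(-249.5) = 21.549325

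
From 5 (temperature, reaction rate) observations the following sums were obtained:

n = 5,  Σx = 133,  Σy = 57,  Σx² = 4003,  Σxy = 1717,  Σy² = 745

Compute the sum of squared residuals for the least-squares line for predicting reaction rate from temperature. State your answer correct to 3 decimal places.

Sxx = Σx² − (Σx)²/n = 4003 − 3537.8 = 465.2
Sxy = Σxy − (Σx)(Σy)/n = 1717 − 1516.2 = 200.8
Syy = Σy² − (Σy)²/n = 745 − 649.8 = 95.2
b = Sxy/Sxx = 200.8/465.2 = 0.431642
SSE = Syy − b·Sxy = 95.2 − 0.431642·200.8 = 8.526225

8.526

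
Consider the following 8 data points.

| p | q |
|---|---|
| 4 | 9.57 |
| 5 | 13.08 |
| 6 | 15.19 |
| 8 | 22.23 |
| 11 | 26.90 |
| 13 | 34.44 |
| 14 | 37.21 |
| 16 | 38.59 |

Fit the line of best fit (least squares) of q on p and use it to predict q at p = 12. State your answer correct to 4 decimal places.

n = 8, Σx = 77, Σy = 197.21, Σxy = 2254.66, Σx² = 883
Sxx = Σx² − (Σx)²/n = 883 − 741.125 = 141.875
Sxy = Σxy − (Σx)(Σy)/n = 2254.66 − 1898.14625 = 356.51375
b = Sxy/Sxx = 356.51375/141.875 = 2.512872
a = ȳ − b·x̄ = 24.65125 − 2.512872·9.625 = 0.464855
ŷ(12) = a + b·12 = 0.464855 + 2.512872·12 = 30.619322

30.6193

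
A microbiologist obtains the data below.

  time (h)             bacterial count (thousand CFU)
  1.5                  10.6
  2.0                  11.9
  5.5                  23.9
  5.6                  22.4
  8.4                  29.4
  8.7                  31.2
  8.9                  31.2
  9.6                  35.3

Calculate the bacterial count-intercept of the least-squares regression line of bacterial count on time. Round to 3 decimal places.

n = 8, Σx = 50.2, Σy = 195.9, Σxy = 1431.55, Σx² = 385.48
Sxx = Σx² − (Σx)²/n = 385.48 − 315.005 = 70.475
Sxy = Σxy − (Σx)(Σy)/n = 1431.55 − 1229.2725 = 202.2775
b = Sxy/Sxx = 202.2775/70.475 = 2.870202
a = ȳ − b·x̄ = 24.4875 − 2.870202·6.275 = 6.476981

6.477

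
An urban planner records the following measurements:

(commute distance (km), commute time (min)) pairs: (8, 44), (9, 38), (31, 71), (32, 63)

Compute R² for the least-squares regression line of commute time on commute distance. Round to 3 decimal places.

n = 4, Σx = 80, Σy = 216, Σxy = 4911, Σx² = 2130, Σy² = 12390
Sxx = Σx² − (Σx)²/n = 2130 − 1600 = 530
Sxy = Σxy − (Σx)(Σy)/n = 4911 − 4320 = 591
Syy = Σy² − (Σy)²/n = 12390 − 11664 = 726
R² = Sxy²/(Sxx·Syy) = (591)²/(530·726) = 0.907742

0.908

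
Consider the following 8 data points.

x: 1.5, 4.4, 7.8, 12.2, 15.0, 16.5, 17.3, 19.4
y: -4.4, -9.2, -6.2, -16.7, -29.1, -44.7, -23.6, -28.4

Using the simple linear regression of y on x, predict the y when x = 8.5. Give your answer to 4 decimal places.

n = 8, Σx = 94.1, Σy = -162.3, Σxy = -2432.47, Σx² = 1404.19
Sxx = Σx² − (Σx)²/n = 1404.19 − 1106.85125 = 297.33875
Sxy = Σxy − (Σx)(Σy)/n = -2432.47 − (-1909.05375) = -523.41625
b = Sxy/Sxx = -523.41625/297.33875 = -1.760336
a = ȳ − b·x̄ = -20.2875 − (-1.760336)·11.7625 = 0.418458
ŷ(8.5) = a + b·8.5 = 0.418458 + (-1.760336)·8.5 = -14.544402

-14.5444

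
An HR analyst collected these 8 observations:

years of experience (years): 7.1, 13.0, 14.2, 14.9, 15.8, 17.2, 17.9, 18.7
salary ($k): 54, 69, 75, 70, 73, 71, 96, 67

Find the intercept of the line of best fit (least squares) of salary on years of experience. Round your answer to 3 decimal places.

n = 8, Σx = 118.8, Σy = 575, Σxy = 8734.3, Σx² = 1858.64
Sxx = Σx² − (Σx)²/n = 1858.64 − 1764.18 = 94.46
Sxy = Σxy − (Σx)(Σy)/n = 8734.3 − 8538.75 = 195.55
b = Sxy/Sxx = 195.55/94.46 = 2.070188
a = ȳ − b·x̄ = 71.875 − 2.070188·14.85 = 41.132702

41.133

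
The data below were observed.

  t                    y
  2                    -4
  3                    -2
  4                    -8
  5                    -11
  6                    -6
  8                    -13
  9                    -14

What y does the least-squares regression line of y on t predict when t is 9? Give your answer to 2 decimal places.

n = 7, Σx = 37, Σy = -58, Σxy = -367, Σx² = 235
Sxx = Σx² − (Σx)²/n = 235 − 195.571429 = 39.428571
Sxy = Σxy − (Σx)(Σy)/n = -367 − (-306.571429) = -60.428571
b = Sxy/Sxx = -60.428571/39.428571 = -1.532609
a = ȳ − b·x̄ = -8.285714 − (-1.532609)·5.285714 = -0.184783
ŷ(9) = a + b·9 = -0.184783 + (-1.532609)·9 = -13.978261

-13.98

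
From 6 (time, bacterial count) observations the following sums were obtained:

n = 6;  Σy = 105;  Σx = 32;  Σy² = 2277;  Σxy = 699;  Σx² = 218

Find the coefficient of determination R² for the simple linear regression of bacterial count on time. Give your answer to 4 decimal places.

0.9288

Sxx = Σx² − (Σx)²/n = 218 − 170.666667 = 47.333333
Sxy = Σxy − (Σx)(Σy)/n = 699 − 560 = 139
Syy = Σy² − (Σy)²/n = 2277 − 1837.5 = 439.5
R² = Sxy²/(Sxx·Syy) = (139)²/(47.333333·439.5) = 0.928760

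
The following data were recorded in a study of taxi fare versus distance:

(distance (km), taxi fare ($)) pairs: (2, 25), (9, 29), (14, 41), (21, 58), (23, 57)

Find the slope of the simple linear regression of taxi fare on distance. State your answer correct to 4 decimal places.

1.7269

n = 5, Σx = 69, Σy = 210, Σxy = 3414, Σx² = 1251
Sxx = Σx² − (Σx)²/n = 1251 − 952.2 = 298.8
Sxy = Σxy − (Σx)(Σy)/n = 3414 − 2898 = 516
b = Sxy/Sxx = 516/298.8 = 1.726908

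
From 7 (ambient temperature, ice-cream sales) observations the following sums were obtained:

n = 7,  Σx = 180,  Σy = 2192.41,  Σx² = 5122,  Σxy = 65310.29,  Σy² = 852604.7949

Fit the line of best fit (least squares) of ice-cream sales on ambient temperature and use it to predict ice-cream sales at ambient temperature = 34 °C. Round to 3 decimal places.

Sxx = Σx² − (Σx)²/n = 5122 − 4628.571429 = 493.428571
Sxy = Σxy − (Σx)(Σy)/n = 65310.29 − 56376.257143 = 8934.032857
b = Sxy/Sxx = 8934.032857/493.428571 = 18.106031
a = ȳ − b·x̄ = 313.201429 − 18.106031·25.714286 = -152.382218
ŷ(34) = a + b·34 = -152.382218 + 18.106031·34 = 463.222826

463.223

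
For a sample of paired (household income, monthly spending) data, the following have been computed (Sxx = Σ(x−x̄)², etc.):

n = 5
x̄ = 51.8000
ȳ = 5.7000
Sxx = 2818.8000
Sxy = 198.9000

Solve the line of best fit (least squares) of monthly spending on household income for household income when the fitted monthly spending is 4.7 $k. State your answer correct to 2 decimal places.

37.63

b = Sxy/Sxx = 198.9/2818.8 = 0.070562
a = ȳ − b·x̄ = 5.7 − 0.070562·51.8 = 2.044891
Set a + b·x = 4.7: x = (4.7 − 2.044891) / 0.070562 = 37.628054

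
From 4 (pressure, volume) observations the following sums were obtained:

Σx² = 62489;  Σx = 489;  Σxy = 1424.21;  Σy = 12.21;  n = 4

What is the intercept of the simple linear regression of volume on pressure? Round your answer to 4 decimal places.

6.1423

Sxx = Σx² − (Σx)²/n = 62489 − 59780.25 = 2708.75
Sxy = Σxy − (Σx)(Σy)/n = 1424.21 − 1492.6725 = -68.4625
b = Sxy/Sxx = -68.4625/2708.75 = -0.025275
a = ȳ − b·x̄ = 3.0525 − (-0.025275)·122.25 = 6.142317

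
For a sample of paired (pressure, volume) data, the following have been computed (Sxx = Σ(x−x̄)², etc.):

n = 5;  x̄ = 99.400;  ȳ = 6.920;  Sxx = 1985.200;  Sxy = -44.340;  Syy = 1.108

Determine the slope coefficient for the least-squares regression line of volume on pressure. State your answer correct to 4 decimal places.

-0.0223

b = Sxy/Sxx = -44.34/1985.2 = -0.022335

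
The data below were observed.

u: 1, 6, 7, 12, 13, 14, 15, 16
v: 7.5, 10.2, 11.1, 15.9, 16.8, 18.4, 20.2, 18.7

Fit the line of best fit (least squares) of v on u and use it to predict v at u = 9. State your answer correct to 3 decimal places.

n = 8, Σx = 84, Σy = 118.8, Σxy = 1415.4, Σx² = 1076
Sxx = Σx² − (Σx)²/n = 1076 − 882 = 194
Sxy = Σxy − (Σx)(Σy)/n = 1415.4 − 1247.4 = 168
b = Sxy/Sxx = 168/194 = 0.865979
a = ȳ − b·x̄ = 14.85 − 0.865979·10.5 = 5.757216
ŷ(9) = a + b·9 = 5.757216 + 0.865979·9 = 13.551031

13.551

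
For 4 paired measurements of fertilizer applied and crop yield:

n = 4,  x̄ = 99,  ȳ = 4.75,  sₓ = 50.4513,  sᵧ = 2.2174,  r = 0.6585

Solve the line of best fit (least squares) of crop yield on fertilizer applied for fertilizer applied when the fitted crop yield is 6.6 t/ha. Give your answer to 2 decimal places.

b = r · sᵧ/sₓ = 0.6585 · 2.2174/50.4513 = 0.028942
a = ȳ − b·x̄ = 4.75 − 0.028942·99 = 1.884749
Set a + b·x = 6.6: x = (6.6 − 1.884749) / 0.028942 = 162.921104

162.92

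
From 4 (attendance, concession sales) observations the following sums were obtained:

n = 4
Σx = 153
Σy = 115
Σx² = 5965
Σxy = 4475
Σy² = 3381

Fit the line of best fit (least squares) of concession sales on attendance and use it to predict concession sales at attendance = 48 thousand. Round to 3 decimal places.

35.344

Sxx = Σx² − (Σx)²/n = 5965 − 5852.25 = 112.75
Sxy = Σxy − (Σx)(Σy)/n = 4475 − 4398.75 = 76.25
b = Sxy/Sxx = 76.25/112.75 = 0.676275
a = ȳ − b·x̄ = 28.75 − 0.676275·38.25 = 2.882483
ŷ(48) = a + b·48 = 2.882483 + 0.676275·48 = 35.343681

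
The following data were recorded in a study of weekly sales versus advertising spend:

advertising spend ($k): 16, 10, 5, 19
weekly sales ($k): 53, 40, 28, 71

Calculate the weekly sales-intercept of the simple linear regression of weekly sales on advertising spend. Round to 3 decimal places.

n = 4, Σx = 50, Σy = 192, Σxy = 2737, Σx² = 742
Sxx = Σx² − (Σx)²/n = 742 − 625 = 117
Sxy = Σxy − (Σx)(Σy)/n = 2737 − 2400 = 337
b = Sxy/Sxx = 337/117 = 2.880342
a = ȳ − b·x̄ = 48 − 2.880342·12.5 = 11.995726

11.996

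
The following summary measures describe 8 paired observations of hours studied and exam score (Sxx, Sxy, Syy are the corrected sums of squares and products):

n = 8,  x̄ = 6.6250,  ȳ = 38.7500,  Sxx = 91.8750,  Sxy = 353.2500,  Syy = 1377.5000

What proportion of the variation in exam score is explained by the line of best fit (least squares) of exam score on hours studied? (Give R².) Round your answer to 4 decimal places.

0.9860

R² = Sxy²/(Sxx·Syy) = (353.25)²/(91.875·1377.5) = 0.985997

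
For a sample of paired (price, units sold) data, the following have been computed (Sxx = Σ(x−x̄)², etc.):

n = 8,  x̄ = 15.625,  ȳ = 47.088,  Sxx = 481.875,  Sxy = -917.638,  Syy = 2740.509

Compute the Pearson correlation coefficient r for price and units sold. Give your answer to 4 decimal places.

-0.7985

r = Sxy/√(Sxx·Syy) = -917.638/√(1320582.774375) = -917.638/1149.166121 = -0.798525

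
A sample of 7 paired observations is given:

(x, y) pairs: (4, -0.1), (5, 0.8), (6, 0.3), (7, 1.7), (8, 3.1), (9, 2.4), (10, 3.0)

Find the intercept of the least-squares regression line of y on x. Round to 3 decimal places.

-2.225

n = 7, Σx = 49, Σy = 11.2, Σxy = 93.7, Σx² = 371
Sxx = Σx² − (Σx)²/n = 371 − 343 = 28
Sxy = Σxy − (Σx)(Σy)/n = 93.7 − 78.4 = 15.3
b = Sxy/Sxx = 15.3/28 = 0.546429
a = ȳ − b·x̄ = 1.6 − 0.546429·7 = -2.225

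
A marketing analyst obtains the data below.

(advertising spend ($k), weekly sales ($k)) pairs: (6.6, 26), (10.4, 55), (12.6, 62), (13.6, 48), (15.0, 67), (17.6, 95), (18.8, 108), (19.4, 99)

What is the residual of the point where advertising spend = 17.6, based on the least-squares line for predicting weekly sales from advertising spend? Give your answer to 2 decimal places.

n = 8, Σx = 114, Σy = 560, Σxy = 8805.6, Σx² = 1760
Sxx = Σx² − (Σx)²/n = 1760 − 1624.5 = 135.5
Sxy = Σxy − (Σx)(Σy)/n = 8805.6 − 7980 = 825.6
b = Sxy/Sxx = 825.6/135.5 = 6.092989
a = ȳ − b·x̄ = 70 − 6.092989·14.25 = -16.825092
ŷ(17.6) = -16.825092 + 6.092989·17.6 = 90.411513
residual = y − ŷ = 95 − 90.411513 = 4.588487

4.59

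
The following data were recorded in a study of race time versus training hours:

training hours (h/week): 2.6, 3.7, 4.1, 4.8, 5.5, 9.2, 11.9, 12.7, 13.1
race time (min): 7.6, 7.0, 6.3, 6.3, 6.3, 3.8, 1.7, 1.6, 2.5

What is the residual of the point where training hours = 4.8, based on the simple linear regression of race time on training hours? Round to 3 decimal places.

n = 9, Σx = 67.6, Σy = 43.1, Σxy = 244.64, Σx² = 649.7
Sxx = Σx² − (Σx)²/n = 649.7 − 507.751111 = 141.948889
Sxy = Σxy − (Σx)(Σy)/n = 244.64 − 323.728889 = -79.088889
b = Sxy/Sxx = -79.088889/141.948889 = -0.557165
a = ȳ − b·x̄ = 4.788889 − (-0.557165)·7.511111 = 8.973814
ŷ(4.8) = 8.973814 + (-0.557165)·4.8 = 6.299424
residual = y − ŷ = 6.3 − 6.299424 = 0.000576

0.001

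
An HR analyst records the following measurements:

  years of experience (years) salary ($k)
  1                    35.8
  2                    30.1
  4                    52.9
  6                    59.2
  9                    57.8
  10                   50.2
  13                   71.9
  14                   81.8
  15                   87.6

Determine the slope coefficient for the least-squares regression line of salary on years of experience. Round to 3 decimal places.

n = 9, Σx = 74, Σy = 527.3, Σxy = 5078.9, Σx² = 828
Sxx = Σx² − (Σx)²/n = 828 − 608.444444 = 219.555556
Sxy = Σxy − (Σx)(Σy)/n = 5078.9 − 4335.577778 = 743.322222
b = Sxy/Sxx = 743.322222/219.555556 = 3.385577

3.386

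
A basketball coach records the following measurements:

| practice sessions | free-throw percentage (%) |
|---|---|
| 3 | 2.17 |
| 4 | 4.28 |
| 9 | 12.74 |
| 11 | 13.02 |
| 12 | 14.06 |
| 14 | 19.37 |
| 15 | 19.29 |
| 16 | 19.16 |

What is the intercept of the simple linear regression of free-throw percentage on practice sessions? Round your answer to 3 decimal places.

-1.181

n = 8, Σx = 84, Σy = 104.09, Σxy = 1317.32, Σx² = 1048
Sxx = Σx² − (Σx)²/n = 1048 − 882 = 166
Sxy = Σxy − (Σx)(Σy)/n = 1317.32 − 1092.945 = 224.375
b = Sxy/Sxx = 224.375/166 = 1.351657
a = ȳ − b·x̄ = 13.01125 − 1.351657·10.5 = -1.181145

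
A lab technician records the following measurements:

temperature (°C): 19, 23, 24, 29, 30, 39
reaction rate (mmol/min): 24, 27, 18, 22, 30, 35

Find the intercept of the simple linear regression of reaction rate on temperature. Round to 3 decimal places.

9.511

n = 6, Σx = 164, Σy = 156, Σxy = 4412, Σx² = 4728
Sxx = Σx² − (Σx)²/n = 4728 − 4482.666667 = 245.333333
Sxy = Σxy − (Σx)(Σy)/n = 4412 − 4264 = 148
b = Sxy/Sxx = 148/245.333333 = 0.603261
a = ȳ − b·x̄ = 26 − 0.603261·27.333333 = 9.510870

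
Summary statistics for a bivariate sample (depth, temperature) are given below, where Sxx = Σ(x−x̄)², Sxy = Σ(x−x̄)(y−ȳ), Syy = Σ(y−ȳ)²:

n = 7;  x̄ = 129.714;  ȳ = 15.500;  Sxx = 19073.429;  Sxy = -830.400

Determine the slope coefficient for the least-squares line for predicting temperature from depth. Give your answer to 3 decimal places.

-0.044

b = Sxy/Sxx = -830.4/19073.429 = -0.043537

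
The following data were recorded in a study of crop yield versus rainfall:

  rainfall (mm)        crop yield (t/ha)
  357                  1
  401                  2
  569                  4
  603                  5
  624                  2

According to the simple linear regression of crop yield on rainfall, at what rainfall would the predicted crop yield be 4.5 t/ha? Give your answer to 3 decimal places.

698.623

n = 5, Σx = 2554, Σy = 14, Σxy = 7698, Σx² = 1364996
Sxx = Σx² − (Σx)²/n = 1364996 − 1304583.2 = 60412.8
Sxy = Σxy − (Σx)(Σy)/n = 7698 − 7151.2 = 546.8
b = Sxy/Sxx = 546.8/60412.8 = 0.009051
a = ȳ − b·x̄ = 2.8 − 0.009051·510.8 = -1.823282
Set a + b·x = 4.5: x = (4.5 − (-1.823282)) / 0.009051 = 698.623263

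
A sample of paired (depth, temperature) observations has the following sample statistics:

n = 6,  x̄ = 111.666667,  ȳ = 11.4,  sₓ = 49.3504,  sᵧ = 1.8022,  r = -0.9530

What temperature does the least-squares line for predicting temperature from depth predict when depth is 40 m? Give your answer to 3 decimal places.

13.894

b = r · sᵧ/sₓ = -0.953 · 1.8022/49.3504 = -0.034802
a = ȳ − b·x̄ = 11.4 − (-0.034802)·111.666667 = 15.286232
ŷ(40) = a + b·40 = 15.286232 + (-0.034802)·40 = 13.894149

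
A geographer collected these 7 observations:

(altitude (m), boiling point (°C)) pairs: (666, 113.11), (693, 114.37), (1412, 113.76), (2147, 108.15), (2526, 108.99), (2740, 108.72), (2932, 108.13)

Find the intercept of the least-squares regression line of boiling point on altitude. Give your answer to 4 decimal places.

115.8839

n = 7, Σx = 13116, Σy = 775.23, Σxy = 1437655.54, Σx² = 30012058
Sxx = Σx² − (Σx)²/n = 30012058 − 24575636.571429 = 5436421.428571
Sxy = Σxy − (Σx)(Σy)/n = 1437655.54 − 1452559.525714 = -14903.985714
b = Sxy/Sxx = -14903.985714/5436421.428571 = -0.002742
a = ȳ − b·x̄ = 110.747143 − (-0.002742)·1873.714286 = 115.883943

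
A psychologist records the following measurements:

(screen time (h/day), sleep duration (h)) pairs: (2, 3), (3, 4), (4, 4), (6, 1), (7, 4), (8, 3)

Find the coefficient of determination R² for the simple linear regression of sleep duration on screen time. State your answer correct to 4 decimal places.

0.0470

n = 6, Σx = 30, Σy = 19, Σxy = 92, Σx² = 178, Σy² = 67
Sxx = Σx² − (Σx)²/n = 178 − 150 = 28
Sxy = Σxy − (Σx)(Σy)/n = 92 − 95 = -3
Syy = Σy² − (Σy)²/n = 67 − 60.166667 = 6.833333
R² = Sxy²/(Sxx·Syy) = (-3)²/(28·6.833333) = 0.047038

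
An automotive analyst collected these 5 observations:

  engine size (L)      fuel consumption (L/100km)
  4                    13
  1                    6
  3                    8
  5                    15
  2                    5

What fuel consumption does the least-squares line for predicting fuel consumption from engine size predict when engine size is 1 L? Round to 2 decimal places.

n = 5, Σx = 15, Σy = 47, Σxy = 167, Σx² = 55
Sxx = Σx² − (Σx)²/n = 55 − 45 = 10
Sxy = Σxy − (Σx)(Σy)/n = 167 − 141 = 26
b = Sxy/Sxx = 26/10 = 2.6
a = ȳ − b·x̄ = 9.4 − 2.6·3 = 1.6
ŷ(1) = a + b·1 = 1.6 + 2.6·1 = 4.2

4.20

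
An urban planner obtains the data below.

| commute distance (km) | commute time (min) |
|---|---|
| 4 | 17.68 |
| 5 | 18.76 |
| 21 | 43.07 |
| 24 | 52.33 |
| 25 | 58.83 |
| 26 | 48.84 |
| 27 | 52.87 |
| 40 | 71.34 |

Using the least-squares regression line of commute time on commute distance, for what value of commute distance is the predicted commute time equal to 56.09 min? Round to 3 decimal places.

n = 8, Σx = 172, Σy = 363.72, Σxy = 9346.59, Σx² = 4688
Sxx = Σx² − (Σx)²/n = 4688 − 3698 = 990
Sxy = Σxy − (Σx)(Σy)/n = 9346.59 − 7819.98 = 1526.61
b = Sxy/Sxx = 1526.61/990 = 1.542030
a = ȳ − b·x̄ = 45.465 − 1.542030·21.5 = 12.311348
Set a + b·x = 56.09: x = (56.09 − 12.311348) / 1.542030 = 28.390267

28.390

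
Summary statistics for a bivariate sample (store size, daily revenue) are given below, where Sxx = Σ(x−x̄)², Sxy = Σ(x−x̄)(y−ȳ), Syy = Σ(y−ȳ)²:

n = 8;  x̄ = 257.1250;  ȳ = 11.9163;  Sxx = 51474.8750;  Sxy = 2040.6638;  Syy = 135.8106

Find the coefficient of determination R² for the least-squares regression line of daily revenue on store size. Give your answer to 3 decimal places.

0.596

R² = Sxy²/(Sxx·Syy) = (2040.6638)²/(51474.875·135.8106) = 0.595681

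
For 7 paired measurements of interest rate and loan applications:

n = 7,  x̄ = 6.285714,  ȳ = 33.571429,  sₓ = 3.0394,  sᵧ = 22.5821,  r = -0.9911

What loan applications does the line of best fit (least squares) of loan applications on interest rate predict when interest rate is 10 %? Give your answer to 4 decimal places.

b = r · sᵧ/sₓ = -0.9911 · 22.5821/3.0394 = -7.363664
a = ȳ − b·x̄ = 33.571429 − (-7.363664)·6.285714 = 79.857313
ŷ(10) = a + b·10 = 79.857313 + (-7.363664)·10 = 6.220676

6.2207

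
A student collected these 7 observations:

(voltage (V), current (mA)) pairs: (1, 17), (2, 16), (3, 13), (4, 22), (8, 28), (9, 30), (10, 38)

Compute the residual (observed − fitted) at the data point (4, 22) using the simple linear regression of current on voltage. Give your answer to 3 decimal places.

1.536

n = 7, Σx = 37, Σy = 164, Σxy = 1050, Σx² = 275
Sxx = Σx² − (Σx)²/n = 275 − 195.571429 = 79.428571
Sxy = Σxy − (Σx)(Σy)/n = 1050 − 866.857143 = 183.142857
b = Sxy/Sxx = 183.142857/79.428571 = 2.305755
a = ȳ − b·x̄ = 23.428571 − 2.305755·5.285714 = 11.241007
ŷ(4) = 11.241007 + 2.305755·4 = 20.464029
residual = y − ŷ = 22 − 20.464029 = 1.535971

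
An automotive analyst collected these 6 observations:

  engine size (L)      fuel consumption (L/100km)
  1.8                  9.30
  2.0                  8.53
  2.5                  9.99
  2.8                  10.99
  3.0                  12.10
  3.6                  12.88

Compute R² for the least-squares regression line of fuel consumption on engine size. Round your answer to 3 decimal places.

n = 6, Σx = 15.7, Σy = 63.79, Σxy = 172.215, Σx² = 43.29, Σy² = 692.1355
Sxx = Σx² − (Σx)²/n = 43.29 − 41.081667 = 2.208333
Sxy = Σxy − (Σx)(Σy)/n = 172.215 − 166.917167 = 5.297833
Syy = Σy² − (Σy)²/n = 692.1355 − 678.194017 = 13.941483
R² = Sxy²/(Sxx·Syy) = (5.297833)²/(2.208333·13.941483) = 0.911639

0.912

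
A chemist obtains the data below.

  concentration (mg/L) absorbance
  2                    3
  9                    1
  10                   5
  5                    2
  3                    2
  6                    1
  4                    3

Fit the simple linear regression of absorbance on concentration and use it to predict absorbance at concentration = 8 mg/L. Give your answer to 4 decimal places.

2.6223

n = 7, Σx = 39, Σy = 17, Σxy = 99, Σx² = 271
Sxx = Σx² − (Σx)²/n = 271 − 217.285714 = 53.714286
Sxy = Σxy − (Σx)(Σy)/n = 99 − 94.714286 = 4.285714
b = Sxy/Sxx = 4.285714/53.714286 = 0.079787
a = ȳ − b·x̄ = 2.428571 − 0.079787·5.571429 = 1.984043
ŷ(8) = a + b·8 = 1.984043 + 0.079787·8 = 2.622340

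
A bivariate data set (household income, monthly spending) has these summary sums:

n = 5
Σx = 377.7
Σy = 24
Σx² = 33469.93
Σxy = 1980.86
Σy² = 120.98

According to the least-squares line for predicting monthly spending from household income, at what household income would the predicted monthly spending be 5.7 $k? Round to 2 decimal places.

102.01

Sxx = Σx² − (Σx)²/n = 33469.93 − 28531.458 = 4938.472
Sxy = Σxy − (Σx)(Σy)/n = 1980.86 − 1812.96 = 167.9
b = Sxy/Sxx = 167.9/4938.472 = 0.033998
a = ȳ − b·x̄ = 4.8 − 0.033998·75.54 = 2.231763
Set a + b·x = 5.7: x = (5.7 − 2.231763) / 0.033998 = 102.011857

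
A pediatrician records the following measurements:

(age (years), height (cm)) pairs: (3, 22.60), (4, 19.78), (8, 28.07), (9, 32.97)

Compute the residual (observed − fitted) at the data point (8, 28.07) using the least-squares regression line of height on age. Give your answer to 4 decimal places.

n = 4, Σx = 24, Σy = 103.42, Σxy = 668.21, Σx² = 170
Sxx = Σx² − (Σx)²/n = 170 − 144 = 26
Sxy = Σxy − (Σx)(Σy)/n = 668.21 − 620.52 = 47.69
b = Sxy/Sxx = 47.69/26 = 1.834231
a = ȳ − b·x̄ = 25.855 − 1.834231·6 = 14.849615
ŷ(8) = 14.849615 + 1.834231·8 = 29.523462
residual = y − ŷ = 28.07 − 29.523462 = -1.453462

-1.4535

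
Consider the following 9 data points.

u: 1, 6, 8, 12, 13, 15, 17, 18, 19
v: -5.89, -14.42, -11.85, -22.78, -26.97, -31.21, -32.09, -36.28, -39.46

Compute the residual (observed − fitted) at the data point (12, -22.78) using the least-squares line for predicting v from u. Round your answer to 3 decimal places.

n = 9, Σx = 109, Σy = -220.95, Σxy = -3227.64, Σx² = 1613
Sxx = Σx² − (Σx)²/n = 1613 − 1320.111111 = 292.888889
Sxy = Σxy − (Σx)(Σy)/n = -3227.64 − (-2675.95) = -551.69
b = Sxy/Sxx = -551.69/292.888889 = -1.883615
a = ȳ − b·x̄ = -24.55 − (-1.883615)·12.111111 = -1.737325
ŷ(12) = -1.737325 + (-1.883615)·12 = -24.340709
residual = y − ŷ = -22.78 − (-24.340709) = 1.560709

1.561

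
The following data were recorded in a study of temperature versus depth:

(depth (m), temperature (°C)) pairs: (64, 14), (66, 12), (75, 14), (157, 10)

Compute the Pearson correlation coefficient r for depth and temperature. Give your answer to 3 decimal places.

n = 4, Σx = 362, Σy = 50, Σxy = 4308, Σx² = 38726, Σy² = 636
Sxx = Σx² − (Σx)²/n = 38726 − 32761 = 5965
Sxy = Σxy − (Σx)(Σy)/n = 4308 − 4525 = -217
Syy = Σy² − (Σy)²/n = 636 − 625 = 11
r = Sxy/√(Sxx·Syy) = -217/√(65615) = -217/256.154250 = -0.847146

-0.847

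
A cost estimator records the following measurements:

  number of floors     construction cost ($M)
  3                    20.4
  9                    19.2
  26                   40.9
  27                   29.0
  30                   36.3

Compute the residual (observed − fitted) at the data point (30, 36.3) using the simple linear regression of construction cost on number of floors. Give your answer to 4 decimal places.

-0.3027

n = 5, Σx = 95, Σy = 145.8, Σxy = 3169.4, Σx² = 2395
Sxx = Σx² − (Σx)²/n = 2395 − 1805 = 590
Sxy = Σxy − (Σx)(Σy)/n = 3169.4 − 2770.2 = 399.2
b = Sxy/Sxx = 399.2/590 = 0.676610
a = ȳ − b·x̄ = 29.16 − 0.676610·19 = 16.304407
ŷ(30) = 16.304407 + 0.676610·30 = 36.602712
residual = y − ŷ = 36.3 − 36.602712 = -0.302712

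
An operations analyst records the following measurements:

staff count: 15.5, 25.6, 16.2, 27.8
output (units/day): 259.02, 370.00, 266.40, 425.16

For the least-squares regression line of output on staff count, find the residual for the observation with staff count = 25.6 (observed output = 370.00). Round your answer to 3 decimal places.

-14.989

n = 4, Σx = 85.1, Σy = 1320.58, Σxy = 29621.938, Σx² = 1930.89
Sxx = Σx² − (Σx)²/n = 1930.89 − 1810.5025 = 120.3875
Sxy = Σxy − (Σx)(Σy)/n = 29621.938 − 28095.3395 = 1526.5985
b = Sxy/Sxx = 1526.5985/120.3875 = 12.680706
a = ȳ − b·x̄ = 330.145 − 12.680706·21.275 = 60.362979
ŷ(25.6) = 60.362979 + 12.680706·25.6 = 384.989054
residual = y − ŷ = 370.00 − 384.989054 = -14.989054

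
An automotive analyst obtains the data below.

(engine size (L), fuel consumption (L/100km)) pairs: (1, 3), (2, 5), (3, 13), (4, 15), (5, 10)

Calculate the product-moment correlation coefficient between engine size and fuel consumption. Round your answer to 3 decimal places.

0.741

n = 5, Σx = 15, Σy = 46, Σxy = 162, Σx² = 55, Σy² = 528
Sxx = Σx² − (Σx)²/n = 55 − 45 = 10
Sxy = Σxy − (Σx)(Σy)/n = 162 − 138 = 24
Syy = Σy² − (Σy)²/n = 528 − 423.2 = 104.8
r = Sxy/√(Sxx·Syy) = 24/√(1048) = 24/32.372828 = 0.741362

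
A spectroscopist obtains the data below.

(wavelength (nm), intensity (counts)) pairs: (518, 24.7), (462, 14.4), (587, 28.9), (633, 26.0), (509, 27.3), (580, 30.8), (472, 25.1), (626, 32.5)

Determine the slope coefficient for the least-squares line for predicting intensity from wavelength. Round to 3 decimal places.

0.058

n = 8, Σx = 4387, Σy = 209.7, Σxy = 116821.6, Σx² = 2437167
Sxx = Σx² − (Σx)²/n = 2437167 − 2405721.125 = 31445.875
Sxy = Σxy − (Σx)(Σy)/n = 116821.6 − 114994.2375 = 1827.3625
b = Sxy/Sxx = 1827.3625/31445.875 = 0.058111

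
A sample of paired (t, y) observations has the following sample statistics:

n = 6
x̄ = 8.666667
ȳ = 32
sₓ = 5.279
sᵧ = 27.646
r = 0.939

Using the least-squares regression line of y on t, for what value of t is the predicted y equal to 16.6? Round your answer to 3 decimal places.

5.535

b = r · sᵧ/sₓ = 0.939 · 27.646/5.279 = 4.917521
a = ȳ − b·x̄ = 32 − 4.917521·8.666667 = -10.618518
Set a + b·x = 16.6: x = (16.6 − (-10.618518)) / 4.917521 = 5.535008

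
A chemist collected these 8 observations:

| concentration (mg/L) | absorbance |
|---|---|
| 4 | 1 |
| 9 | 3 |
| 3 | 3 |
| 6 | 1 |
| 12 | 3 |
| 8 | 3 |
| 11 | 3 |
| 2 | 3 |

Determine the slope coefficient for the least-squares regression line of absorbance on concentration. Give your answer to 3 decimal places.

n = 8, Σx = 55, Σy = 20, Σxy = 145, Σx² = 475
Sxx = Σx² − (Σx)²/n = 475 − 378.125 = 96.875
Sxy = Σxy − (Σx)(Σy)/n = 145 − 137.5 = 7.5
b = Sxy/Sxx = 7.5/96.875 = 0.077419

0.077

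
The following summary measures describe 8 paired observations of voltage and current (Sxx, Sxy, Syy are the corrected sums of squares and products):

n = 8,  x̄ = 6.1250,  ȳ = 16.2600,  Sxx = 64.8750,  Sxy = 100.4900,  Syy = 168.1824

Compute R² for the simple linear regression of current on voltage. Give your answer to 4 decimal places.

0.9255

R² = Sxy²/(Sxx·Syy) = (100.49)²/(64.875·168.1824) = 0.925524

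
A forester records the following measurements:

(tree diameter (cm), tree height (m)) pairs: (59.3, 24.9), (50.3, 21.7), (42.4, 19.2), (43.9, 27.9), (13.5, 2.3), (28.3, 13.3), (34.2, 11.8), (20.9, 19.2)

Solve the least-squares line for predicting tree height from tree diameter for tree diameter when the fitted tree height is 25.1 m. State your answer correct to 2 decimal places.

n = 8, Σx = 292.8, Σy = 140.3, Σxy = 5819.25, Σx² = 12361.14
Sxx = Σx² − (Σx)²/n = 12361.14 − 10716.48 = 1644.66
Sxy = Σxy − (Σx)(Σy)/n = 5819.25 − 5134.98 = 684.27
b = Sxy/Sxx = 684.27/1644.66 = 0.416056
a = ȳ − b·x̄ = 17.5375 − 0.416056·36.6 = 2.309865
Set a + b·x = 25.1: x = (25.1 − 2.309865) / 0.416056 = 54.776657

54.78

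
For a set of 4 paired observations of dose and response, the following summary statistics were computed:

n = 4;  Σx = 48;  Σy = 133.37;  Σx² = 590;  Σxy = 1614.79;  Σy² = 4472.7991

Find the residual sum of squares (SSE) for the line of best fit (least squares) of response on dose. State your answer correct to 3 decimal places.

Sxx = Σx² − (Σx)²/n = 590 − 576 = 14
Sxy = Σxy − (Σx)(Σy)/n = 1614.79 − 1600.44 = 14.35
Syy = Σy² − (Σy)²/n = 4472.7991 − 4446.889225 = 25.909875
b = Sxy/Sxx = 14.35/14 = 1.025
SSE = Syy − b·Sxy = 25.909875 − 1.025·14.35 = 11.201125

11.201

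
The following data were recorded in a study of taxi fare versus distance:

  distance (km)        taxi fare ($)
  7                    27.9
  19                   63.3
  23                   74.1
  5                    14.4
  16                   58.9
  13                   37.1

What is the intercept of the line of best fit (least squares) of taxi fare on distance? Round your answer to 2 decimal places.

n = 6, Σx = 83, Σy = 275.7, Σxy = 4599, Σx² = 1389
Sxx = Σx² − (Σx)²/n = 1389 − 1148.166667 = 240.833333
Sxy = Σxy − (Σx)(Σy)/n = 4599 − 3813.85 = 785.15
b = Sxy/Sxx = 785.15/240.833333 = 3.260138
a = ȳ − b·x̄ = 45.95 − 3.260138·13.833333 = 0.851419

0.85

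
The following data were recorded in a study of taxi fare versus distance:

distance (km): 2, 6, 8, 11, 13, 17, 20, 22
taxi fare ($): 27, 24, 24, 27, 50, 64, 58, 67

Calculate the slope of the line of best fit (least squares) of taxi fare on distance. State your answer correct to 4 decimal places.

2.4545

n = 8, Σx = 99, Σy = 341, Σxy = 5059, Σx² = 1567
Sxx = Σx² − (Σx)²/n = 1567 − 1225.125 = 341.875
Sxy = Σxy − (Σx)(Σy)/n = 5059 − 4219.875 = 839.125
b = Sxy/Sxx = 839.125/341.875 = 2.454479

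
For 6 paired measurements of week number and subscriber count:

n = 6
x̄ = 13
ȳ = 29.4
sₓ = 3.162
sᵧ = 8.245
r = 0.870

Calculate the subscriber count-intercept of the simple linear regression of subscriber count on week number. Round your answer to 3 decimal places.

-0.091

b = r · sᵧ/sₓ = 0.87 · 8.245/3.162 = 2.268548
a = ȳ − b·x̄ = 29.4 − 2.268548·13 = -0.091129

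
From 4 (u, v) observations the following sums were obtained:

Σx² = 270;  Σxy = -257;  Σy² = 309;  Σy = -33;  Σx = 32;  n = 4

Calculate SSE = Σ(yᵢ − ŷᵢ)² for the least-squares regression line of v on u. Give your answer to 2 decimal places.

33.25

Sxx = Σx² − (Σx)²/n = 270 − 256 = 14
Sxy = Σxy − (Σx)(Σy)/n = -257 − (-264) = 7
Syy = Σy² − (Σy)²/n = 309 − 272.25 = 36.75
b = Sxy/Sxx = 7/14 = 0.5
SSE = Syy − b·Sxy = 36.75 − 0.5·7 = 33.25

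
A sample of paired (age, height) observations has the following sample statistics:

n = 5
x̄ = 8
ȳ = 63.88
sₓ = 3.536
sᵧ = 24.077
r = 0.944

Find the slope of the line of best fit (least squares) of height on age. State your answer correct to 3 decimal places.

6.428

b = r · sᵧ/sₓ = 0.944 · 24.077/3.536 = 6.427796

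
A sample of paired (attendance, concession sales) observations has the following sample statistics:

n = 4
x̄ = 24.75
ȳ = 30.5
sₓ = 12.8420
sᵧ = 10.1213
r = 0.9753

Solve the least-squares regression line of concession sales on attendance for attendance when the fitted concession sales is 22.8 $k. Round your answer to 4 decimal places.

b = r · sᵧ/sₓ = 0.9753 · 10.1213/12.842 = 0.768673
a = ȳ − b·x̄ = 30.5 − 0.768673·24.75 = 11.475333
Set a + b·x = 22.8: x = (22.8 − 11.475333) / 0.768673 = 14.732742

14.7327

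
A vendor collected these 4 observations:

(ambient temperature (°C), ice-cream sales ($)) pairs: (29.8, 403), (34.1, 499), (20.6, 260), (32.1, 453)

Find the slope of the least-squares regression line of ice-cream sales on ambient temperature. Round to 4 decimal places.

n = 4, Σx = 116.6, Σy = 1615, Σxy = 48922.6, Σx² = 3505.62
Sxx = Σx² − (Σx)²/n = 3505.62 − 3398.89 = 106.73
Sxy = Σxy − (Σx)(Σy)/n = 48922.6 − 47077.25 = 1845.35
b = Sxy/Sxx = 1845.35/106.73 = 17.289890

17.2899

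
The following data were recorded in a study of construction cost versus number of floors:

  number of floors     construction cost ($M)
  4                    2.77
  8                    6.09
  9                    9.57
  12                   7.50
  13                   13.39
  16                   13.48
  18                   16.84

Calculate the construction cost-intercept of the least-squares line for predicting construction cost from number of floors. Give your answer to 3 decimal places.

n = 7, Σx = 80, Σy = 69.64, Σxy = 928.8, Σx² = 1054
Sxx = Σx² − (Σx)²/n = 1054 − 914.285714 = 139.714286
Sxy = Σxy − (Σx)(Σy)/n = 928.8 − 795.885714 = 132.914286
b = Sxy/Sxx = 132.914286/139.714286 = 0.951329
a = ȳ − b·x̄ = 9.948571 − 0.951329·11.428571 = -0.923763

-0.924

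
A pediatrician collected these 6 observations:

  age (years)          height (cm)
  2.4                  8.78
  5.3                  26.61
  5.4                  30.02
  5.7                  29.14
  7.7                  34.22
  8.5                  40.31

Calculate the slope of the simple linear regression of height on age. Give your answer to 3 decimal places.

4.815

n = 6, Σx = 35, Σy = 169.08, Σxy = 1096.44, Σx² = 227.04
Sxx = Σx² − (Σx)²/n = 227.04 − 204.166667 = 22.873333
Sxy = Σxy − (Σx)(Σy)/n = 1096.44 − 986.3 = 110.14
b = Sxy/Sxx = 110.14/22.873333 = 4.815214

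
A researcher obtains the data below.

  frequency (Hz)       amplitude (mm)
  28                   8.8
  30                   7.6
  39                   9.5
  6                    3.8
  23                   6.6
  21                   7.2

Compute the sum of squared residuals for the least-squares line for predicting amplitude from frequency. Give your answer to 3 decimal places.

1.844

n = 6, Σx = 147, Σy = 43.5, Σxy = 1170.7, Σx² = 4211, Σy² = 335.29
Sxx = Σx² − (Σx)²/n = 4211 − 3601.5 = 609.5
Sxy = Σxy − (Σx)(Σy)/n = 1170.7 − 1065.75 = 104.95
Syy = Σy² − (Σy)²/n = 335.29 − 315.375 = 19.915
b = Sxy/Sxx = 104.95/609.5 = 0.172190
SSE = Syy − b·Sxy = 19.915 − 0.172190·104.95 = 1.843626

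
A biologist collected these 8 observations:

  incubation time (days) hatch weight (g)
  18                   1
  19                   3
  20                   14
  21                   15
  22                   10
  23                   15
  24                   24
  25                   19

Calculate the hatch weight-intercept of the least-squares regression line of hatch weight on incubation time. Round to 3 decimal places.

n = 8, Σx = 172, Σy = 101, Σxy = 2286, Σx² = 3740
Sxx = Σx² − (Σx)²/n = 3740 − 3698 = 42
Sxy = Σxy − (Σx)(Σy)/n = 2286 − 2171.5 = 114.5
b = Sxy/Sxx = 114.5/42 = 2.726190
a = ȳ − b·x̄ = 12.625 − 2.726190·21.5 = -45.988095

-45.988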